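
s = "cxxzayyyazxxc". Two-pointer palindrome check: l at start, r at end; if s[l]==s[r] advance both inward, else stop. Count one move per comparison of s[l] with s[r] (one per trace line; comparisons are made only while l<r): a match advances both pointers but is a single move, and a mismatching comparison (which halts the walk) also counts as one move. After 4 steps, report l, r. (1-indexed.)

l=1 r=13: 'c'=='c', l++,r--
l=2 r=12: 'x'=='x', l++,r--
l=3 r=11: 'x'=='x', l++,r--
l=4 r=10: 'z'=='z', l++,r--

l=5, r=9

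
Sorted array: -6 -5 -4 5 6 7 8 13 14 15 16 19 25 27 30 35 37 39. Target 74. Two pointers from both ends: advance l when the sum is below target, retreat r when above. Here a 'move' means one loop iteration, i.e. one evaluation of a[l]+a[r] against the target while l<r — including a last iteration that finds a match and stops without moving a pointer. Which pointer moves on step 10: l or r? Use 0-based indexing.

l

[0,17] -6+39=33 <74 → l++
[1,17] -5+39=34 <74 → l++
[2,17] -4+39=35 <74 → l++
[3,17] 5+39=44 <74 → l++
[4,17] 6+39=45 <74 → l++
[5,17] 7+39=46 <74 → l++
[6,17] 8+39=47 <74 → l++
[7,17] 13+39=52 <74 → l++
[8,17] 14+39=53 <74 → l++
[9,17] 15+39=54 <74 → l++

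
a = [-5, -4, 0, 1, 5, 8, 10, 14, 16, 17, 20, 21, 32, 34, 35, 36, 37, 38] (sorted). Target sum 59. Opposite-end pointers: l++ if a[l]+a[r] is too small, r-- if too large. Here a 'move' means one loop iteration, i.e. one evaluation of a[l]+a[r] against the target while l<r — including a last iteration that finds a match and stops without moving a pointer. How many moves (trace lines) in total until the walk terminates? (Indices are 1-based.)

12 moves

l=1 r=18: -5+38=33 <59, l++
l=2 r=18: -4+38=34 <59, l++
l=3 r=18: 0+38=38 <59, l++
l=4 r=18: 1+38=39 <59, l++
l=5 r=18: 5+38=43 <59, l++
l=6 r=18: 8+38=46 <59, l++
l=7 r=18: 10+38=48 <59, l++
l=8 r=18: 14+38=52 <59, l++
l=9 r=18: 16+38=54 <59, l++
l=10 r=18: 17+38=55 <59, l++
l=11 r=18: 20+38=58 <59, l++
l=12 r=18: 21+38=59, found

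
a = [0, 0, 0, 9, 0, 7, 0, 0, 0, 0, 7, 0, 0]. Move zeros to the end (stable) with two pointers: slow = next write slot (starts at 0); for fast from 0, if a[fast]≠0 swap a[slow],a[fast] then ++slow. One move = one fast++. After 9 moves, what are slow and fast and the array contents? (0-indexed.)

slow=0 fast=0: a[fast]=0, fast++
slow=0 fast=1: a[fast]=0, fast++
slow=0 fast=2: a[fast]=0, fast++
slow=0 fast=3: a[fast]=9≠0 swap→a[0]=9, slow++,fast++
slow=1 fast=4: a[fast]=0, fast++
slow=1 fast=5: a[fast]=7≠0 swap→a[1]=7, slow++,fast++
slow=2 fast=6: a[fast]=0, fast++
slow=2 fast=7: a[fast]=0, fast++
slow=2 fast=8: a[fast]=0, fast++

slow=2, fast=9, a=[9, 7, 0, 0, 0, 0, 0, 0, 0, 0, 7, 0, 0]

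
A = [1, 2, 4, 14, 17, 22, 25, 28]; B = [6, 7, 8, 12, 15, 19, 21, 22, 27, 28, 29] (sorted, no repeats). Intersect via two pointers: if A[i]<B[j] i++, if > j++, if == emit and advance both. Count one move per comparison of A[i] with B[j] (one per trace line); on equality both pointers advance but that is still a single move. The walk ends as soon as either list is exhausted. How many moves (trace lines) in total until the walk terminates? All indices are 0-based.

16 moves

i=0 j=0: 1<6, i++
i=1 j=0: 2<6, i++
i=2 j=0: 4<6, i++
i=3 j=0: 14>6, j++
i=3 j=1: 14>7, j++
i=3 j=2: 14>8, j++
i=3 j=3: 14>12, j++
i=3 j=4: 14<15, i++
i=4 j=4: 17>15, j++
i=4 j=5: 17<19, i++
i=5 j=5: 22>19, j++
i=5 j=6: 22>21, j++
i=5 j=7: 22==22 emit, i++,j++
i=6 j=8: 25<27, i++
i=7 j=8: 28>27, j++
i=7 j=9: 28==28 emit, i++,j++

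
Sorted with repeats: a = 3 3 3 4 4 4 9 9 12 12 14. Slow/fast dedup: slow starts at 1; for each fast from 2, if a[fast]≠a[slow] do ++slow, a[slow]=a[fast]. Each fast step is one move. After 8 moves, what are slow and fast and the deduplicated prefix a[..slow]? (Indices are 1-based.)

slow=1 fast=2: a[fast]=3=a[slow] dup, fast++
slow=1 fast=3: a[fast]=3=a[slow] dup, fast++
slow=1 fast=4: a[fast]=4≠a[slow]=3 write a[2]=4, slow++,fast++
slow=2 fast=5: a[fast]=4=a[slow] dup, fast++
slow=2 fast=6: a[fast]=4=a[slow] dup, fast++
slow=2 fast=7: a[fast]=9≠a[slow]=4 write a[3]=9, slow++,fast++
slow=3 fast=8: a[fast]=9=a[slow] dup, fast++
slow=3 fast=9: a[fast]=12≠a[slow]=9 write a[4]=12, slow++,fast++

slow=4, fast=10, prefix=[3, 4, 9, 12]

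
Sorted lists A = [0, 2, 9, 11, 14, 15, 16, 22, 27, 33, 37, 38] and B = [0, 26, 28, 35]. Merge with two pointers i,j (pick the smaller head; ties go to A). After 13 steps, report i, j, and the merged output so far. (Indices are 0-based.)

i=10, j=3, merged so far=[0, 0, 2, 9, 11, 14, 15, 16, 22, 26, 27, 28, 33]

i=0 j=0: A[i]=0<=B[j]=0 take 0, i++
i=1 j=0: A[i]=2>B[j]=0 take 0, j++
i=1 j=1: A[i]=2<=B[j]=26 take 2, i++
i=2 j=1: A[i]=9<=B[j]=26 take 9, i++
i=3 j=1: A[i]=11<=B[j]=26 take 11, i++
i=4 j=1: A[i]=14<=B[j]=26 take 14, i++
i=5 j=1: A[i]=15<=B[j]=26 take 15, i++
i=6 j=1: A[i]=16<=B[j]=26 take 16, i++
i=7 j=1: A[i]=22<=B[j]=26 take 22, i++
i=8 j=1: A[i]=27>B[j]=26 take 26, j++
i=8 j=2: A[i]=27<=B[j]=28 take 27, i++
i=9 j=2: A[i]=33>B[j]=28 take 28, j++
i=9 j=3: A[i]=33<=B[j]=35 take 33, i++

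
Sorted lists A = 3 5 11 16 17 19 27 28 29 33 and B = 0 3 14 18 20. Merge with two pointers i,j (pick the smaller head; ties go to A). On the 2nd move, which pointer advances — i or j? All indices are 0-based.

[i=0,j=0] A[i]=3>B[j]=0 take 0 → j++
[i=0,j=1] A[i]=3<=B[j]=3 take 3 → i++

i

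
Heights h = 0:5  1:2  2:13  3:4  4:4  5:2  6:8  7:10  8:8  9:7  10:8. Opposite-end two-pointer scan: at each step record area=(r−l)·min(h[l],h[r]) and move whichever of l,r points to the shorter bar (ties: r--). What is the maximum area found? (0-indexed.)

max area = 64

l=0 r=10: min(5,8)*10=50 best=50 *, l++
l=1 r=10: min(2,8)*9=18 best=50, l++
l=2 r=10: min(13,8)*8=64 best=64 *, r--
l=2 r=9: min(13,7)*7=49 best=64, r--
l=2 r=8: min(13,8)*6=48 best=64, r--
l=2 r=7: min(13,10)*5=50 best=64, r--
l=2 r=6: min(13,8)*4=32 best=64, r--
l=2 r=5: min(13,2)*3=6 best=64, r--
l=2 r=4: min(13,4)*2=8 best=64, r--
l=2 r=3: min(13,4)*1=4 best=64, r--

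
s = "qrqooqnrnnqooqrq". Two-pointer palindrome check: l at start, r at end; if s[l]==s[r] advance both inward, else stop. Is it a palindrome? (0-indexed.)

not a palindrome (mismatch at 7,8)

[0,15] 'q'=='q' → l++,r--
[1,14] 'r'=='r' → l++,r--
[2,13] 'q'=='q' → l++,r--
[3,12] 'o'=='o' → l++,r--
[4,11] 'o'=='o' → l++,r--
[5,10] 'q'=='q' → l++,r--
[6,9] 'n'=='n' → l++,r--
[7,8] 'r'!='n' → stop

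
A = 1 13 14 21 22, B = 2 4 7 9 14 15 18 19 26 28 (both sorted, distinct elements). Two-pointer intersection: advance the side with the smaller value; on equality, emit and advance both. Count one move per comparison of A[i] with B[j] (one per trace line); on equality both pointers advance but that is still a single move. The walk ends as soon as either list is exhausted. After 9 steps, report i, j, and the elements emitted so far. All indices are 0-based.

i=0 j=0: 1<2, i++
i=1 j=0: 13>2, j++
i=1 j=1: 13>4, j++
i=1 j=2: 13>7, j++
i=1 j=3: 13>9, j++
i=1 j=4: 13<14, i++
i=2 j=4: 14==14 emit, i++,j++
i=3 j=5: 21>15, j++
i=3 j=6: 21>18, j++

i=3, j=7, emitted=[14]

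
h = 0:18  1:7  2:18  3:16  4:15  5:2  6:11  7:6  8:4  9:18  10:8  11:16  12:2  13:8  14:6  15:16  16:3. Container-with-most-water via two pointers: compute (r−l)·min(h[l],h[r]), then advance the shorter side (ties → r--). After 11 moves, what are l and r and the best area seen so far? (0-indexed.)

l=0 r=16: min(18,3)*16=48 best=48 *, r--
l=0 r=15: min(18,16)*15=240 best=240 *, r--
l=0 r=14: min(18,6)*14=84 best=240, r--
l=0 r=13: min(18,8)*13=104 best=240, r--
l=0 r=12: min(18,2)*12=24 best=240, r--
l=0 r=11: min(18,16)*11=176 best=240, r--
l=0 r=10: min(18,8)*10=80 best=240, r--
l=0 r=9: min(18,18)*9=162 best=240, r--
l=0 r=8: min(18,4)*8=32 best=240, r--
l=0 r=7: min(18,6)*7=42 best=240, r--
l=0 r=6: min(18,11)*6=66 best=240, r--

l=0, r=5, best area=240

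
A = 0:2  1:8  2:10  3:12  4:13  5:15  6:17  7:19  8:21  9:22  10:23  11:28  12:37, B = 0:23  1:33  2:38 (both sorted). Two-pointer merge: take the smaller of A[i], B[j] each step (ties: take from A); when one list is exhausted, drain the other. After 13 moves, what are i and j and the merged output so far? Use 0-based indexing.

[i=0,j=0] A[i]=2<=B[j]=23 take 2 → i++
[i=1,j=0] A[i]=8<=B[j]=23 take 8 → i++
[i=2,j=0] A[i]=10<=B[j]=23 take 10 → i++
[i=3,j=0] A[i]=12<=B[j]=23 take 12 → i++
[i=4,j=0] A[i]=13<=B[j]=23 take 13 → i++
[i=5,j=0] A[i]=15<=B[j]=23 take 15 → i++
[i=6,j=0] A[i]=17<=B[j]=23 take 17 → i++
[i=7,j=0] A[i]=19<=B[j]=23 take 19 → i++
[i=8,j=0] A[i]=21<=B[j]=23 take 21 → i++
[i=9,j=0] A[i]=22<=B[j]=23 take 22 → i++
[i=10,j=0] A[i]=23<=B[j]=23 take 23 → i++
[i=11,j=0] A[i]=28>B[j]=23 take 23 → j++
[i=11,j=1] A[i]=28<=B[j]=33 take 28 → i++

i=12, j=1, merged so far=[2, 8, 10, 12, 13, 15, 17, 19, 21, 22, 23, 23, 28]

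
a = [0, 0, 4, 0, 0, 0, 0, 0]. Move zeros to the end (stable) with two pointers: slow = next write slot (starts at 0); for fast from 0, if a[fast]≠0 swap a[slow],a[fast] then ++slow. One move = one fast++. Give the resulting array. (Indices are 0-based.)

slow=0 fast=0: a[fast]=0, fast++
slow=0 fast=1: a[fast]=0, fast++
slow=0 fast=2: a[fast]=4≠0 swap→a[0]=4, slow++,fast++
slow=1 fast=3: a[fast]=0, fast++
slow=1 fast=4: a[fast]=0, fast++
slow=1 fast=5: a[fast]=0, fast++
slow=1 fast=6: a[fast]=0, fast++
slow=1 fast=7: a[fast]=0, fast++

[4, 0, 0, 0, 0, 0, 0, 0]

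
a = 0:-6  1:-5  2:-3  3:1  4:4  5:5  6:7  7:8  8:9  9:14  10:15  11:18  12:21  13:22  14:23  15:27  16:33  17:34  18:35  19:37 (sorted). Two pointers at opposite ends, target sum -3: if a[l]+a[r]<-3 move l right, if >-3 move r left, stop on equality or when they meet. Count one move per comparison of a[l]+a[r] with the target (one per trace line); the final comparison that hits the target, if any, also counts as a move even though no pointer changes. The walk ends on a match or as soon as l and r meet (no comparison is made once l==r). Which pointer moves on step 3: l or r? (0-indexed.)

r

l=0 r=19: -6+37=31 >-3, r--
l=0 r=18: -6+35=29 >-3, r--
l=0 r=17: -6+34=28 >-3, r--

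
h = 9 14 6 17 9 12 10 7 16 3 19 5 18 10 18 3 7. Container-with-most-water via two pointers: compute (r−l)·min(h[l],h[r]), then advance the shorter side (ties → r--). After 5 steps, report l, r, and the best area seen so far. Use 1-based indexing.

l=4, r=15, best area=182

[1,17] min(9,7)*16=112 best=112 * → r--
[1,16] min(9,3)*15=45 best=112 → r--
[1,15] min(9,18)*14=126 best=126 * → l++
[2,15] min(14,18)*13=182 best=182 * → l++
[3,15] min(6,18)*12=72 best=182 → l++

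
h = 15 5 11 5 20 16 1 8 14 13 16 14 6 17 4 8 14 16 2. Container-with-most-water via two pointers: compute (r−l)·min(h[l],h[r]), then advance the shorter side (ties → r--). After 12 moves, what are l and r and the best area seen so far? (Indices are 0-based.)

l=4, r=10, best area=255

l=0 r=18: min(15,2)*18=36 best=36 *, r--
l=0 r=17: min(15,16)*17=255 best=255 *, l++
l=1 r=17: min(5,16)*16=80 best=255, l++
l=2 r=17: min(11,16)*15=165 best=255, l++
l=3 r=17: min(5,16)*14=70 best=255, l++
l=4 r=17: min(20,16)*13=208 best=255, r--
l=4 r=16: min(20,14)*12=168 best=255, r--
l=4 r=15: min(20,8)*11=88 best=255, r--
l=4 r=14: min(20,4)*10=40 best=255, r--
l=4 r=13: min(20,17)*9=153 best=255, r--
l=4 r=12: min(20,6)*8=48 best=255, r--
l=4 r=11: min(20,14)*7=98 best=255, r--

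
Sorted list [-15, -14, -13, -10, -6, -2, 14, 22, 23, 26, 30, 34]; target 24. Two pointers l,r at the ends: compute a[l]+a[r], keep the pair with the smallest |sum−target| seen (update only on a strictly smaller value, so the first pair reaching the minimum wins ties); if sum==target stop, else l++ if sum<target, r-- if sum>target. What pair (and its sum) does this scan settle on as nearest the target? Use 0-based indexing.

pair (-10, 34) with sum 24 (|Δ|=0)

l=0 r=11: -15+34=19 d=5 *, l++
l=1 r=11: -14+34=20 d=4 *, l++
l=2 r=11: -13+34=21 d=3 *, l++
l=3 r=11: -10+34=24 d=0 *, stop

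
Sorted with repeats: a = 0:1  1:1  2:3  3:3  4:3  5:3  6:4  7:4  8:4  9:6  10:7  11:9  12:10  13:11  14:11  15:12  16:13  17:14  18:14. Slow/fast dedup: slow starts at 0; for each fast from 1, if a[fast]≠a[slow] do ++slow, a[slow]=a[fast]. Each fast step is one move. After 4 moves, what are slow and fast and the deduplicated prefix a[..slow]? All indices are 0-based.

slow=1, fast=5, prefix=[1, 3]

(s=0,f=1) a[fast]=1=a[slow] dup → fast++
(s=0,f=2) a[fast]=3≠a[slow]=1 write a[1]=3 → slow++,fast++
(s=1,f=3) a[fast]=3=a[slow] dup → fast++
(s=1,f=4) a[fast]=3=a[slow] dup → fast++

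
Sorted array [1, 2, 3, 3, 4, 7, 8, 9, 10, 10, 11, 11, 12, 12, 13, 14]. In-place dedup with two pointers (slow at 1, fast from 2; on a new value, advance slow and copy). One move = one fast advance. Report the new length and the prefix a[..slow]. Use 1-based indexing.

slow=1 fast=2: a[fast]=2≠a[slow]=1 write a[2]=2, slow++,fast++
slow=2 fast=3: a[fast]=3≠a[slow]=2 write a[3]=3, slow++,fast++
slow=3 fast=4: a[fast]=3=a[slow] dup, fast++
slow=3 fast=5: a[fast]=4≠a[slow]=3 write a[4]=4, slow++,fast++
slow=4 fast=6: a[fast]=7≠a[slow]=4 write a[5]=7, slow++,fast++
slow=5 fast=7: a[fast]=8≠a[slow]=7 write a[6]=8, slow++,fast++
slow=6 fast=8: a[fast]=9≠a[slow]=8 write a[7]=9, slow++,fast++
slow=7 fast=9: a[fast]=10≠a[slow]=9 write a[8]=10, slow++,fast++
slow=8 fast=10: a[fast]=10=a[slow] dup, fast++
slow=8 fast=11: a[fast]=11≠a[slow]=10 write a[9]=11, slow++,fast++
slow=9 fast=12: a[fast]=11=a[slow] dup, fast++
slow=9 fast=13: a[fast]=12≠a[slow]=11 write a[10]=12, slow++,fast++
slow=10 fast=14: a[fast]=12=a[slow] dup, fast++
slow=10 fast=15: a[fast]=13≠a[slow]=12 write a[11]=13, slow++,fast++
slow=11 fast=16: a[fast]=14≠a[slow]=13 write a[12]=14, slow++,fast++

length 12; prefix = [1, 2, 3, 4, 7, 8, 9, 10, 11, 12, 13, 14]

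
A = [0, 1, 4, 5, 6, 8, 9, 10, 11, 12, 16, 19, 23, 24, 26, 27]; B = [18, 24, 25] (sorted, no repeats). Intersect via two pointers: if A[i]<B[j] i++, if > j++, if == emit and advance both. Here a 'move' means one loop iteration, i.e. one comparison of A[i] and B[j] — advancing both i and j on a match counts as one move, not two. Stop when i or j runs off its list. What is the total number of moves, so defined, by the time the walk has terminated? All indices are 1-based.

16 moves

i=1 j=1: 0<18, i++
i=2 j=1: 1<18, i++
i=3 j=1: 4<18, i++
i=4 j=1: 5<18, i++
i=5 j=1: 6<18, i++
i=6 j=1: 8<18, i++
i=7 j=1: 9<18, i++
i=8 j=1: 10<18, i++
i=9 j=1: 11<18, i++
i=10 j=1: 12<18, i++
i=11 j=1: 16<18, i++
i=12 j=1: 19>18, j++
i=12 j=2: 19<24, i++
i=13 j=2: 23<24, i++
i=14 j=2: 24==24 emit, i++,j++
i=15 j=3: 26>25, j++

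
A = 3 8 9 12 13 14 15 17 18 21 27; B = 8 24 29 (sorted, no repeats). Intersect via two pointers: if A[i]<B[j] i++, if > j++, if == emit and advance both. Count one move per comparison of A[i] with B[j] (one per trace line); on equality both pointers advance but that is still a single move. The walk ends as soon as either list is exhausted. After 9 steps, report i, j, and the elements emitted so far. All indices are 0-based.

[i=0,j=0] 3<8 → i++
[i=1,j=0] 8==8 emit → i++,j++
[i=2,j=1] 9<24 → i++
[i=3,j=1] 12<24 → i++
[i=4,j=1] 13<24 → i++
[i=5,j=1] 14<24 → i++
[i=6,j=1] 15<24 → i++
[i=7,j=1] 17<24 → i++
[i=8,j=1] 18<24 → i++

i=9, j=1, emitted=[8]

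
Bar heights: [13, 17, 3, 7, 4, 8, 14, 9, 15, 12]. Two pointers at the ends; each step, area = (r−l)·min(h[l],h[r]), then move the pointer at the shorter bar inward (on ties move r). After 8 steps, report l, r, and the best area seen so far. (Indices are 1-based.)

l=1 r=10: min(13,12)*9=108 best=108 *, r--
l=1 r=9: min(13,15)*8=104 best=108, l++
l=2 r=9: min(17,15)*7=105 best=108, r--
l=2 r=8: min(17,9)*6=54 best=108, r--
l=2 r=7: min(17,14)*5=70 best=108, r--
l=2 r=6: min(17,8)*4=32 best=108, r--
l=2 r=5: min(17,4)*3=12 best=108, r--
l=2 r=4: min(17,7)*2=14 best=108, r--

l=2, r=3, best area=108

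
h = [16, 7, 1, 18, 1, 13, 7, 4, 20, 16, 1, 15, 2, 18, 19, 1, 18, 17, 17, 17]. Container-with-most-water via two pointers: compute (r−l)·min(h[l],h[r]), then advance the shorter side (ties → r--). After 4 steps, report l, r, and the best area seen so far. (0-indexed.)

l=3, r=18, best area=304

l=0 r=19: min(16,17)*19=304 best=304 *, l++
l=1 r=19: min(7,17)*18=126 best=304, l++
l=2 r=19: min(1,17)*17=17 best=304, l++
l=3 r=19: min(18,17)*16=272 best=304, r--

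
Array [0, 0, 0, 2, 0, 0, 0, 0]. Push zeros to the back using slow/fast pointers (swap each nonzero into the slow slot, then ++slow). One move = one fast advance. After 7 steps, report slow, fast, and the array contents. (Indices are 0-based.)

(s=0,f=0) a[fast]=0 → fast++
(s=0,f=1) a[fast]=0 → fast++
(s=0,f=2) a[fast]=0 → fast++
(s=0,f=3) a[fast]=2≠0 swap→a[0]=2 → slow++,fast++
(s=1,f=4) a[fast]=0 → fast++
(s=1,f=5) a[fast]=0 → fast++
(s=1,f=6) a[fast]=0 → fast++

slow=1, fast=7, a=[2, 0, 0, 0, 0, 0, 0, 0]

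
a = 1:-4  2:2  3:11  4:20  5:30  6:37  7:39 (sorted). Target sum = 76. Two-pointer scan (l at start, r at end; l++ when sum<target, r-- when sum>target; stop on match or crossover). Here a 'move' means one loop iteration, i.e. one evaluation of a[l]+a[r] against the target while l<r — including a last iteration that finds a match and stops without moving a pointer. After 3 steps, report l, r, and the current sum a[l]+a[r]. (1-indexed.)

l=1 r=7: -4+39=35 <76, l++
l=2 r=7: 2+39=41 <76, l++
l=3 r=7: 11+39=50 <76, l++

l=4, r=7, sum=59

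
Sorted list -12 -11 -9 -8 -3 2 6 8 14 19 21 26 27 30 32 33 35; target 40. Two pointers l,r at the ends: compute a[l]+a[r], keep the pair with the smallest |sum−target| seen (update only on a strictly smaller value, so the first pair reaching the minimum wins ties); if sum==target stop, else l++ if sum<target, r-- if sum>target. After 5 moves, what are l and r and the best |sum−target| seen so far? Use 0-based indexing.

l=5, r=16, best |Δ|=8

[0,16] -12+35=23 d=17 * → l++
[1,16] -11+35=24 d=16 * → l++
[2,16] -9+35=26 d=14 * → l++
[3,16] -8+35=27 d=13 * → l++
[4,16] -3+35=32 d=8 * → l++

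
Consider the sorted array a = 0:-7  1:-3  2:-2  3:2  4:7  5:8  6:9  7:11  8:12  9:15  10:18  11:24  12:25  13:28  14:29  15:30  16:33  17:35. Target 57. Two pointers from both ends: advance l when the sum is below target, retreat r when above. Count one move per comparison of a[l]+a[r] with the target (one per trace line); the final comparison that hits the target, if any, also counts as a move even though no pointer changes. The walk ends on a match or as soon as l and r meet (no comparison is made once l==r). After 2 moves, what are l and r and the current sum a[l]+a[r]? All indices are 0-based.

[0,17] -7+35=28 <57 → l++
[1,17] -3+35=32 <57 → l++

l=2, r=17, sum=33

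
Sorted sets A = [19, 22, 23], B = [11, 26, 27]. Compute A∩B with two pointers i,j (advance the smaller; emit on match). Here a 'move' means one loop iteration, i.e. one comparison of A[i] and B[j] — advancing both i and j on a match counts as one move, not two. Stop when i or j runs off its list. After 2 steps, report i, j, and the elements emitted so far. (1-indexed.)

i=2, j=2, emitted=[]

[i=1,j=1] 19>11 → j++
[i=1,j=2] 19<26 → i++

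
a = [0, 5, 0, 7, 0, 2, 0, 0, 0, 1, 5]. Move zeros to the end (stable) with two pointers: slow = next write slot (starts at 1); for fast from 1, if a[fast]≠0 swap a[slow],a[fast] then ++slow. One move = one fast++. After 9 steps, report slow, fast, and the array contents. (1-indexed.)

slow=4, fast=10, a=[5, 7, 2, 0, 0, 0, 0, 0, 0, 1, 5]

slow=1 fast=1: a[fast]=0, fast++
slow=1 fast=2: a[fast]=5≠0 swap→a[1]=5, slow++,fast++
slow=2 fast=3: a[fast]=0, fast++
slow=2 fast=4: a[fast]=7≠0 swap→a[2]=7, slow++,fast++
slow=3 fast=5: a[fast]=0, fast++
slow=3 fast=6: a[fast]=2≠0 swap→a[3]=2, slow++,fast++
slow=4 fast=7: a[fast]=0, fast++
slow=4 fast=8: a[fast]=0, fast++
slow=4 fast=9: a[fast]=0, fast++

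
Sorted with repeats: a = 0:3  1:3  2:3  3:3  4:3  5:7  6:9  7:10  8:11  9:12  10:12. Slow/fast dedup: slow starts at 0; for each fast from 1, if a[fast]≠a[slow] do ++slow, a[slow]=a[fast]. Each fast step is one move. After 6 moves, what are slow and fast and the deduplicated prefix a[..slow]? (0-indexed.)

slow=2, fast=7, prefix=[3, 7, 9]

(s=0,f=1) a[fast]=3=a[slow] dup → fast++
(s=0,f=2) a[fast]=3=a[slow] dup → fast++
(s=0,f=3) a[fast]=3=a[slow] dup → fast++
(s=0,f=4) a[fast]=3=a[slow] dup → fast++
(s=0,f=5) a[fast]=7≠a[slow]=3 write a[1]=7 → slow++,fast++
(s=1,f=6) a[fast]=9≠a[slow]=7 write a[2]=9 → slow++,fast++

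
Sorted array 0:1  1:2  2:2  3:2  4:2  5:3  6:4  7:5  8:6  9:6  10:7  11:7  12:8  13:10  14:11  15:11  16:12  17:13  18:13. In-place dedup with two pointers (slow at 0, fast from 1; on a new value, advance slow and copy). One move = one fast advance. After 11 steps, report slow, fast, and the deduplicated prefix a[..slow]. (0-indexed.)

slow=0 fast=1: a[fast]=2≠a[slow]=1 write a[1]=2, slow++,fast++
slow=1 fast=2: a[fast]=2=a[slow] dup, fast++
slow=1 fast=3: a[fast]=2=a[slow] dup, fast++
slow=1 fast=4: a[fast]=2=a[slow] dup, fast++
slow=1 fast=5: a[fast]=3≠a[slow]=2 write a[2]=3, slow++,fast++
slow=2 fast=6: a[fast]=4≠a[slow]=3 write a[3]=4, slow++,fast++
slow=3 fast=7: a[fast]=5≠a[slow]=4 write a[4]=5, slow++,fast++
slow=4 fast=8: a[fast]=6≠a[slow]=5 write a[5]=6, slow++,fast++
slow=5 fast=9: a[fast]=6=a[slow] dup, fast++
slow=5 fast=10: a[fast]=7≠a[slow]=6 write a[6]=7, slow++,fast++
slow=6 fast=11: a[fast]=7=a[slow] dup, fast++

slow=6, fast=12, prefix=[1, 2, 3, 4, 5, 6, 7]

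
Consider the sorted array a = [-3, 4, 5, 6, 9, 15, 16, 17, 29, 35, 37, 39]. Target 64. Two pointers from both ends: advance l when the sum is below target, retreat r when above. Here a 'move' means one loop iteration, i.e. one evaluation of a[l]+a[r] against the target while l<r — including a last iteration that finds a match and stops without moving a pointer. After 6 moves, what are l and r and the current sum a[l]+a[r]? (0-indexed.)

l=0 r=11: -3+39=36 <64, l++
l=1 r=11: 4+39=43 <64, l++
l=2 r=11: 5+39=44 <64, l++
l=3 r=11: 6+39=45 <64, l++
l=4 r=11: 9+39=48 <64, l++
l=5 r=11: 15+39=54 <64, l++

l=6, r=11, sum=55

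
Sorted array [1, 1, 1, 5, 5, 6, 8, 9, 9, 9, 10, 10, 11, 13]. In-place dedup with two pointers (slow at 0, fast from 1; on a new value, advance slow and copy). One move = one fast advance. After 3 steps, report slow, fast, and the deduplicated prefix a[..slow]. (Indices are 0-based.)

(s=0,f=1) a[fast]=1=a[slow] dup → fast++
(s=0,f=2) a[fast]=1=a[slow] dup → fast++
(s=0,f=3) a[fast]=5≠a[slow]=1 write a[1]=5 → slow++,fast++

slow=1, fast=4, prefix=[1, 5]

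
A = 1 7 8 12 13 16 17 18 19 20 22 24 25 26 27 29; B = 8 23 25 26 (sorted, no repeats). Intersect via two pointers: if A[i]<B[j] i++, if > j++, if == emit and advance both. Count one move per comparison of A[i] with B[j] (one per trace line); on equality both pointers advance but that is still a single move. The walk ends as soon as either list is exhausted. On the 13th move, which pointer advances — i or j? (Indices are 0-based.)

i

[i=0,j=0] 1<8 → i++
[i=1,j=0] 7<8 → i++
[i=2,j=0] 8==8 emit → i++,j++
[i=3,j=1] 12<23 → i++
[i=4,j=1] 13<23 → i++
[i=5,j=1] 16<23 → i++
[i=6,j=1] 17<23 → i++
[i=7,j=1] 18<23 → i++
[i=8,j=1] 19<23 → i++
[i=9,j=1] 20<23 → i++
[i=10,j=1] 22<23 → i++
[i=11,j=1] 24>23 → j++
[i=11,j=2] 24<25 → i++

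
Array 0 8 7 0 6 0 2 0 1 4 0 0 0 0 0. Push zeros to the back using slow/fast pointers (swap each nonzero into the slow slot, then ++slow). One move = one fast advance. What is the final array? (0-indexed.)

[8, 7, 6, 2, 1, 4, 0, 0, 0, 0, 0, 0, 0, 0, 0]

slow=0 fast=0: a[fast]=0, fast++
slow=0 fast=1: a[fast]=8≠0 swap→a[0]=8, slow++,fast++
slow=1 fast=2: a[fast]=7≠0 swap→a[1]=7, slow++,fast++
slow=2 fast=3: a[fast]=0, fast++
slow=2 fast=4: a[fast]=6≠0 swap→a[2]=6, slow++,fast++
slow=3 fast=5: a[fast]=0, fast++
slow=3 fast=6: a[fast]=2≠0 swap→a[3]=2, slow++,fast++
slow=4 fast=7: a[fast]=0, fast++
slow=4 fast=8: a[fast]=1≠0 swap→a[4]=1, slow++,fast++
slow=5 fast=9: a[fast]=4≠0 swap→a[5]=4, slow++,fast++
slow=6 fast=10: a[fast]=0, fast++
slow=6 fast=11: a[fast]=0, fast++
slow=6 fast=12: a[fast]=0, fast++
slow=6 fast=13: a[fast]=0, fast++
slow=6 fast=14: a[fast]=0, fast++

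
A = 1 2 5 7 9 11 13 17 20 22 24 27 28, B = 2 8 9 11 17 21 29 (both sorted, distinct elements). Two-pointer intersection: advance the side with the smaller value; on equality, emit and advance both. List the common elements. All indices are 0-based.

intersection = [2, 9, 11, 17]

[i=0,j=0] 1<2 → i++
[i=1,j=0] 2==2 emit → i++,j++
[i=2,j=1] 5<8 → i++
[i=3,j=1] 7<8 → i++
[i=4,j=1] 9>8 → j++
[i=4,j=2] 9==9 emit → i++,j++
[i=5,j=3] 11==11 emit → i++,j++
[i=6,j=4] 13<17 → i++
[i=7,j=4] 17==17 emit → i++,j++
[i=8,j=5] 20<21 → i++
[i=9,j=5] 22>21 → j++
[i=9,j=6] 22<29 → i++
[i=10,j=6] 24<29 → i++
[i=11,j=6] 27<29 → i++
[i=12,j=6] 28<29 → i++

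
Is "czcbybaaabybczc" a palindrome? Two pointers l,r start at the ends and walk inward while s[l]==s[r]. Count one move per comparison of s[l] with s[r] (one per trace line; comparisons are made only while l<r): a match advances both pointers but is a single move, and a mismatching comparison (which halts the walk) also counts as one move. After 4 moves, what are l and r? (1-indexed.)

[1,15] 'c'=='c' → l++,r--
[2,14] 'z'=='z' → l++,r--
[3,13] 'c'=='c' → l++,r--
[4,12] 'b'=='b' → l++,r--

l=5, r=11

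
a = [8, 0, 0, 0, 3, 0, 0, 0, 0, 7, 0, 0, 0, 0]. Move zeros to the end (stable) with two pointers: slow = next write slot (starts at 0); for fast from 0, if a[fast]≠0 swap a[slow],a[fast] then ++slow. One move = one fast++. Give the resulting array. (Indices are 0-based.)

(s=0,f=0) a[fast]=8≠0 swap→a[0]=8 → slow++,fast++
(s=1,f=1) a[fast]=0 → fast++
(s=1,f=2) a[fast]=0 → fast++
(s=1,f=3) a[fast]=0 → fast++
(s=1,f=4) a[fast]=3≠0 swap→a[1]=3 → slow++,fast++
(s=2,f=5) a[fast]=0 → fast++
(s=2,f=6) a[fast]=0 → fast++
(s=2,f=7) a[fast]=0 → fast++
(s=2,f=8) a[fast]=0 → fast++
(s=2,f=9) a[fast]=7≠0 swap→a[2]=7 → slow++,fast++
(s=3,f=10) a[fast]=0 → fast++
(s=3,f=11) a[fast]=0 → fast++
(s=3,f=12) a[fast]=0 → fast++
(s=3,f=13) a[fast]=0 → fast++

[8, 3, 7, 0, 0, 0, 0, 0, 0, 0, 0, 0, 0, 0]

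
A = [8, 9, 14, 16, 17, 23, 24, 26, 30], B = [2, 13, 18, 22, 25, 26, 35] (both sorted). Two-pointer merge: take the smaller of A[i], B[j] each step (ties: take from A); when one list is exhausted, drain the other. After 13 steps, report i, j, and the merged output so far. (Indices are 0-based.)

i=8, j=5, merged so far=[2, 8, 9, 13, 14, 16, 17, 18, 22, 23, 24, 25, 26]

[i=0,j=0] A[i]=8>B[j]=2 take 2 → j++
[i=0,j=1] A[i]=8<=B[j]=13 take 8 → i++
[i=1,j=1] A[i]=9<=B[j]=13 take 9 → i++
[i=2,j=1] A[i]=14>B[j]=13 take 13 → j++
[i=2,j=2] A[i]=14<=B[j]=18 take 14 → i++
[i=3,j=2] A[i]=16<=B[j]=18 take 16 → i++
[i=4,j=2] A[i]=17<=B[j]=18 take 17 → i++
[i=5,j=2] A[i]=23>B[j]=18 take 18 → j++
[i=5,j=3] A[i]=23>B[j]=22 take 22 → j++
[i=5,j=4] A[i]=23<=B[j]=25 take 23 → i++
[i=6,j=4] A[i]=24<=B[j]=25 take 24 → i++
[i=7,j=4] A[i]=26>B[j]=25 take 25 → j++
[i=7,j=5] A[i]=26<=B[j]=26 take 26 → i++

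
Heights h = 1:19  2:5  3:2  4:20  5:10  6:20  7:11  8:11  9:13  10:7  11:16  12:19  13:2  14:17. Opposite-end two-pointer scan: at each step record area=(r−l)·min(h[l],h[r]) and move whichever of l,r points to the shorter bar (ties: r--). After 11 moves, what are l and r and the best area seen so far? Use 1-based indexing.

l=1 r=14: min(19,17)*13=221 best=221 *, r--
l=1 r=13: min(19,2)*12=24 best=221, r--
l=1 r=12: min(19,19)*11=209 best=221, r--
l=1 r=11: min(19,16)*10=160 best=221, r--
l=1 r=10: min(19,7)*9=63 best=221, r--
l=1 r=9: min(19,13)*8=104 best=221, r--
l=1 r=8: min(19,11)*7=77 best=221, r--
l=1 r=7: min(19,11)*6=66 best=221, r--
l=1 r=6: min(19,20)*5=95 best=221, l++
l=2 r=6: min(5,20)*4=20 best=221, l++
l=3 r=6: min(2,20)*3=6 best=221, l++

l=4, r=6, best area=221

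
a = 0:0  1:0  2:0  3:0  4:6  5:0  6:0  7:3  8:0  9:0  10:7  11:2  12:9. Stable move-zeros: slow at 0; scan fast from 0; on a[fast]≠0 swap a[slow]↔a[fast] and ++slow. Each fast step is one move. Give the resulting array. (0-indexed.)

[6, 3, 7, 2, 9, 0, 0, 0, 0, 0, 0, 0, 0]

slow=0 fast=0: a[fast]=0, fast++
slow=0 fast=1: a[fast]=0, fast++
slow=0 fast=2: a[fast]=0, fast++
slow=0 fast=3: a[fast]=0, fast++
slow=0 fast=4: a[fast]=6≠0 swap→a[0]=6, slow++,fast++
slow=1 fast=5: a[fast]=0, fast++
slow=1 fast=6: a[fast]=0, fast++
slow=1 fast=7: a[fast]=3≠0 swap→a[1]=3, slow++,fast++
slow=2 fast=8: a[fast]=0, fast++
slow=2 fast=9: a[fast]=0, fast++
slow=2 fast=10: a[fast]=7≠0 swap→a[2]=7, slow++,fast++
slow=3 fast=11: a[fast]=2≠0 swap→a[3]=2, slow++,fast++
slow=4 fast=12: a[fast]=9≠0 swap→a[4]=9, slow++,fast++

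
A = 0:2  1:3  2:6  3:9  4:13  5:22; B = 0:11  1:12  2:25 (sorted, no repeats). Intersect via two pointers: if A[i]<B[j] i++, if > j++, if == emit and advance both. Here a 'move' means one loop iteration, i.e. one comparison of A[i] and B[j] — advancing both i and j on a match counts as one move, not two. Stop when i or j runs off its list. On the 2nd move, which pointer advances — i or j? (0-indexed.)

i

i=0 j=0: 2<11, i++
i=1 j=0: 3<11, i++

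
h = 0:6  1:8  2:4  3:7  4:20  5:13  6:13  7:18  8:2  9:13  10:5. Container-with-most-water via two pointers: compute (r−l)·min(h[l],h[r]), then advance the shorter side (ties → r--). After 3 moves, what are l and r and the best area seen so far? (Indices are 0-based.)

l=2, r=9, best area=64

l=0 r=10: min(6,5)*10=50 best=50 *, r--
l=0 r=9: min(6,13)*9=54 best=54 *, l++
l=1 r=9: min(8,13)*8=64 best=64 *, l++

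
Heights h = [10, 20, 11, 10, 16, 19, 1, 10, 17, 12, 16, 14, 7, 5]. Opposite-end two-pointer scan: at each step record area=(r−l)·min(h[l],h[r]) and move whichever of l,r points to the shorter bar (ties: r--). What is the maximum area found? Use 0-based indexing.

max area = 144

[0,13] min(10,5)*13=65 best=65 * → r--
[0,12] min(10,7)*12=84 best=84 * → r--
[0,11] min(10,14)*11=110 best=110 * → l++
[1,11] min(20,14)*10=140 best=140 * → r--
[1,10] min(20,16)*9=144 best=144 * → r--
[1,9] min(20,12)*8=96 best=144 → r--
[1,8] min(20,17)*7=119 best=144 → r--
[1,7] min(20,10)*6=60 best=144 → r--
[1,6] min(20,1)*5=5 best=144 → r--
[1,5] min(20,19)*4=76 best=144 → r--
[1,4] min(20,16)*3=48 best=144 → r--
[1,3] min(20,10)*2=20 best=144 → r--
[1,2] min(20,11)*1=11 best=144 → r--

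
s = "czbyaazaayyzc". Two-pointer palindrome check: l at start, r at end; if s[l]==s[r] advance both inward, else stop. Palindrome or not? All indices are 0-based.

l=0 r=12: 'c'=='c', l++,r--
l=1 r=11: 'z'=='z', l++,r--
l=2 r=10: 'b'!='y', stop

not a palindrome (mismatch at 2,10)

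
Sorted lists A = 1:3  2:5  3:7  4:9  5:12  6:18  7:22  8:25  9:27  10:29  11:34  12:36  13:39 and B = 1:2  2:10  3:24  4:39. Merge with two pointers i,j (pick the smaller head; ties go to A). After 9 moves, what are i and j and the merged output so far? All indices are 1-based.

i=8, j=3, merged so far=[2, 3, 5, 7, 9, 10, 12, 18, 22]

i=1 j=1: A[i]=3>B[j]=2 take 2, j++
i=1 j=2: A[i]=3<=B[j]=10 take 3, i++
i=2 j=2: A[i]=5<=B[j]=10 take 5, i++
i=3 j=2: A[i]=7<=B[j]=10 take 7, i++
i=4 j=2: A[i]=9<=B[j]=10 take 9, i++
i=5 j=2: A[i]=12>B[j]=10 take 10, j++
i=5 j=3: A[i]=12<=B[j]=24 take 12, i++
i=6 j=3: A[i]=18<=B[j]=24 take 18, i++
i=7 j=3: A[i]=22<=B[j]=24 take 22, i++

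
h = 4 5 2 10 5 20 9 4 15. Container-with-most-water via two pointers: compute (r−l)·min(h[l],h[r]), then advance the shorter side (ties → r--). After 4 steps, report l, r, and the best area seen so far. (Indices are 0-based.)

l=4, r=8, best area=50

l=0 r=8: min(4,15)*8=32 best=32 *, l++
l=1 r=8: min(5,15)*7=35 best=35 *, l++
l=2 r=8: min(2,15)*6=12 best=35, l++
l=3 r=8: min(10,15)*5=50 best=50 *, l++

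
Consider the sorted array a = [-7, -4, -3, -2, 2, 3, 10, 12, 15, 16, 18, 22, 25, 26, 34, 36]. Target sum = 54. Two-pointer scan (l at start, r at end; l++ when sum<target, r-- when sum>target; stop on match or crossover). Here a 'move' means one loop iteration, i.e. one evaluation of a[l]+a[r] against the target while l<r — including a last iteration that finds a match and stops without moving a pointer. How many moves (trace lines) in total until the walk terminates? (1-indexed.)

11 moves

[1,16] -7+36=29 <54 → l++
[2,16] -4+36=32 <54 → l++
[3,16] -3+36=33 <54 → l++
[4,16] -2+36=34 <54 → l++
[5,16] 2+36=38 <54 → l++
[6,16] 3+36=39 <54 → l++
[7,16] 10+36=46 <54 → l++
[8,16] 12+36=48 <54 → l++
[9,16] 15+36=51 <54 → l++
[10,16] 16+36=52 <54 → l++
[11,16] 18+36=54 → found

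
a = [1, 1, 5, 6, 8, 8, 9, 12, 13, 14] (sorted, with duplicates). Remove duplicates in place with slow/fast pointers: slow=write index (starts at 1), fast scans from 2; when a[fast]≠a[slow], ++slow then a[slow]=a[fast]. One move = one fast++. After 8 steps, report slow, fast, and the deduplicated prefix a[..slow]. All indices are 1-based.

slow=1 fast=2: a[fast]=1=a[slow] dup, fast++
slow=1 fast=3: a[fast]=5≠a[slow]=1 write a[2]=5, slow++,fast++
slow=2 fast=4: a[fast]=6≠a[slow]=5 write a[3]=6, slow++,fast++
slow=3 fast=5: a[fast]=8≠a[slow]=6 write a[4]=8, slow++,fast++
slow=4 fast=6: a[fast]=8=a[slow] dup, fast++
slow=4 fast=7: a[fast]=9≠a[slow]=8 write a[5]=9, slow++,fast++
slow=5 fast=8: a[fast]=12≠a[slow]=9 write a[6]=12, slow++,fast++
slow=6 fast=9: a[fast]=13≠a[slow]=12 write a[7]=13, slow++,fast++

slow=7, fast=10, prefix=[1, 5, 6, 8, 9, 12, 13]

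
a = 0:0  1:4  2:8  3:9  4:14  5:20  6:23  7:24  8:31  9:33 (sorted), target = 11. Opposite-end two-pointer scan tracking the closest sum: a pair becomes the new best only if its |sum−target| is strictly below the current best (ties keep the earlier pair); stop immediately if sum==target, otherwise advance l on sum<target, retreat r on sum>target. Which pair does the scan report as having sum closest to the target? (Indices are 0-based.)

pair (4, 8) with sum 12 (|Δ|=1)

[0,9] 0+33=33 d=22 * → r--
[0,8] 0+31=31 d=20 * → r--
[0,7] 0+24=24 d=13 * → r--
[0,6] 0+23=23 d=12 * → r--
[0,5] 0+20=20 d=9 * → r--
[0,4] 0+14=14 d=3 * → r--
[0,3] 0+9=9 d=2 * → l++
[1,3] 4+9=13 d=2 → r--
[1,2] 4+8=12 d=1 * → r--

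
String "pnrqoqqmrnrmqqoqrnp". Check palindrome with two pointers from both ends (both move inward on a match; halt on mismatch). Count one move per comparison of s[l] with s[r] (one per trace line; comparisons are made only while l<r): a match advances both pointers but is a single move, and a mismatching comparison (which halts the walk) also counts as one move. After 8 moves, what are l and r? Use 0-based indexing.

l=8, r=10

[0,18] 'p'=='p' → l++,r--
[1,17] 'n'=='n' → l++,r--
[2,16] 'r'=='r' → l++,r--
[3,15] 'q'=='q' → l++,r--
[4,14] 'o'=='o' → l++,r--
[5,13] 'q'=='q' → l++,r--
[6,12] 'q'=='q' → l++,r--
[7,11] 'm'=='m' → l++,r--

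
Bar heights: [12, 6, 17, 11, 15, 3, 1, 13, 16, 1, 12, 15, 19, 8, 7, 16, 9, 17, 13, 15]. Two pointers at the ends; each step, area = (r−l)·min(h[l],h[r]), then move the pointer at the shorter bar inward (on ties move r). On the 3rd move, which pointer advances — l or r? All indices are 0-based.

[0,19] min(12,15)*19=228 best=228 * → l++
[1,19] min(6,15)*18=108 best=228 → l++
[2,19] min(17,15)*17=255 best=255 * → r--

r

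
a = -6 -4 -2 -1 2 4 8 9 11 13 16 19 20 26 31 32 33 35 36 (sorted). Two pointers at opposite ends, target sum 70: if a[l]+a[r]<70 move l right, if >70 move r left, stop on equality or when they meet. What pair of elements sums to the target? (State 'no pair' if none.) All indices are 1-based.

no pair

l=1 r=19: -6+36=30 <70, l++
l=2 r=19: -4+36=32 <70, l++
l=3 r=19: -2+36=34 <70, l++
l=4 r=19: -1+36=35 <70, l++
l=5 r=19: 2+36=38 <70, l++
l=6 r=19: 4+36=40 <70, l++
l=7 r=19: 8+36=44 <70, l++
l=8 r=19: 9+36=45 <70, l++
l=9 r=19: 11+36=47 <70, l++
l=10 r=19: 13+36=49 <70, l++
l=11 r=19: 16+36=52 <70, l++
l=12 r=19: 19+36=55 <70, l++
l=13 r=19: 20+36=56 <70, l++
l=14 r=19: 26+36=62 <70, l++
l=15 r=19: 31+36=67 <70, l++
l=16 r=19: 32+36=68 <70, l++
l=17 r=19: 33+36=69 <70, l++
l=18 r=19: 35+36=71 >70, r--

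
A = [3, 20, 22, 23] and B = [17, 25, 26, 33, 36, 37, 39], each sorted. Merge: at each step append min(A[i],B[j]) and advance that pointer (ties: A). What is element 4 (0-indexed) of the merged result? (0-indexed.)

merged[4] = 23

[i=0,j=0] A[i]=3<=B[j]=17 take 3 → i++
[i=1,j=0] A[i]=20>B[j]=17 take 17 → j++
[i=1,j=1] A[i]=20<=B[j]=25 take 20 → i++
[i=2,j=1] A[i]=22<=B[j]=25 take 22 → i++
[i=3,j=1] A[i]=23<=B[j]=25 take 23 → i++
[i=4,j=1] A done, take B[j]=25 → j++
[i=4,j=2] A done, take B[j]=26 → j++
[i=4,j=3] A done, take B[j]=33 → j++
[i=4,j=4] A done, take B[j]=36 → j++
[i=4,j=5] A done, take B[j]=37 → j++
[i=4,j=6] A done, take B[j]=39 → j++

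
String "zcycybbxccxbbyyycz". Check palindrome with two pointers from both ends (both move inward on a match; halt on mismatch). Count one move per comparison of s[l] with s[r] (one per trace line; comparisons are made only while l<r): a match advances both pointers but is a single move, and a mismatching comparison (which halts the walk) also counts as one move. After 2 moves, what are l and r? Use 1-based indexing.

[1,18] 'z'=='z' → l++,r--
[2,17] 'c'=='c' → l++,r--

l=3, r=16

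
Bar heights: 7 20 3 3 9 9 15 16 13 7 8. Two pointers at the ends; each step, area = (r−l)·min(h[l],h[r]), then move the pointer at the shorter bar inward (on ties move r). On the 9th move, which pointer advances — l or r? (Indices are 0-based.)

[0,10] min(7,8)*10=70 best=70 * → l++
[1,10] min(20,8)*9=72 best=72 * → r--
[1,9] min(20,7)*8=56 best=72 → r--
[1,8] min(20,13)*7=91 best=91 * → r--
[1,7] min(20,16)*6=96 best=96 * → r--
[1,6] min(20,15)*5=75 best=96 → r--
[1,5] min(20,9)*4=36 best=96 → r--
[1,4] min(20,9)*3=27 best=96 → r--
[1,3] min(20,3)*2=6 best=96 → r--

r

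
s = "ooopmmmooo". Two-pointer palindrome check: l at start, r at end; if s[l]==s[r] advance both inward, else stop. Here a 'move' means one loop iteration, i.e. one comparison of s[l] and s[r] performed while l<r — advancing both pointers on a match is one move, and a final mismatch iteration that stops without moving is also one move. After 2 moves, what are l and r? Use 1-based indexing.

l=1 r=10: 'o'=='o', l++,r--
l=2 r=9: 'o'=='o', l++,r--

l=3, r=8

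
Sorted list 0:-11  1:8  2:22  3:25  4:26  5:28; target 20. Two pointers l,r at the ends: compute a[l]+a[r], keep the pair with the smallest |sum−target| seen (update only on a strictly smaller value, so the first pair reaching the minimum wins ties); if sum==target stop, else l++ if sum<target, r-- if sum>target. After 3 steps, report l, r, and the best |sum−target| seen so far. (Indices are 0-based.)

l=0 r=5: -11+28=17 d=3 *, l++
l=1 r=5: 8+28=36 d=16, r--
l=1 r=4: 8+26=34 d=14, r--

l=1, r=3, best |Δ|=3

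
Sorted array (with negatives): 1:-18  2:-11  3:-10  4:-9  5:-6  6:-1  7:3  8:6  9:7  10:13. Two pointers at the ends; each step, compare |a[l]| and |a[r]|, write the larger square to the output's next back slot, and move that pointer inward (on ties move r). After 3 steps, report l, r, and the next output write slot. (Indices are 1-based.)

l=3, r=9, next write slot=7

l=1 r=10: |-18|>|13| out[10]=324, l++
l=2 r=10: |-11|<=|13| out[9]=169, r--
l=2 r=9: |-11|>|7| out[8]=121, l++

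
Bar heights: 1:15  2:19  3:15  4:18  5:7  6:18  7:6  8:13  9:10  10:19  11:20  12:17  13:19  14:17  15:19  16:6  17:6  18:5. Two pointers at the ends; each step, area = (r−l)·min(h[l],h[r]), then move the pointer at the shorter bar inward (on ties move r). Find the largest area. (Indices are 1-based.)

max area = 247

l=1 r=18: min(15,5)*17=85 best=85 *, r--
l=1 r=17: min(15,6)*16=96 best=96 *, r--
l=1 r=16: min(15,6)*15=90 best=96, r--
l=1 r=15: min(15,19)*14=210 best=210 *, l++
l=2 r=15: min(19,19)*13=247 best=247 *, r--
l=2 r=14: min(19,17)*12=204 best=247, r--
l=2 r=13: min(19,19)*11=209 best=247, r--
l=2 r=12: min(19,17)*10=170 best=247, r--
l=2 r=11: min(19,20)*9=171 best=247, l++
l=3 r=11: min(15,20)*8=120 best=247, l++
l=4 r=11: min(18,20)*7=126 best=247, l++
l=5 r=11: min(7,20)*6=42 best=247, l++
l=6 r=11: min(18,20)*5=90 best=247, l++
l=7 r=11: min(6,20)*4=24 best=247, l++
l=8 r=11: min(13,20)*3=39 best=247, l++
l=9 r=11: min(10,20)*2=20 best=247, l++
l=10 r=11: min(19,20)*1=19 best=247, l++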